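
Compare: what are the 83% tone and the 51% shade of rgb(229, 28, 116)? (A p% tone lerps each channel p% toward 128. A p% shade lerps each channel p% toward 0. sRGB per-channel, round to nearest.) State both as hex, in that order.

#916F7E, #700E39

83% tone:
  R: 229 − 83.83 = 145.17 → 145
  G: 28 + 0.83×(128−28) = 28 + 83 = 111 → 111
  B: 116 + 9.96 = 125.96 → 126
  → #916F7E
51% shade:
  R: 229 + 0.51×(0−229) = 229 − 116.79 = 112.21 → 112
  G: 28 + 0.51×(0−28) = 28 − 14.28 = 13.72 → 14
  B: 116 + 0.51×(0−116) = 116 − 59.16 = 56.84 → 57
  → #700E39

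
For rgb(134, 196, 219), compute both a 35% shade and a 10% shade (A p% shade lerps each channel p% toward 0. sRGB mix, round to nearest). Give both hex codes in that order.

35% shade:
  R: 134 − 46.9 = 87.1 → 87
  G: 196 + 0.35×(0−196) = 196 − 68.6 = 127.4 → 127
  B: 219 + 0.35×(0−219) = 219 − 76.65 = 142.35 → 142
  → #577F8E
10% shade:
  R: 134 + 0.1×(0−134) = 134 − 13.4 = 120.6 → 121
  G: 196 + 0.1×(0−196) = 196 − 19.6 = 176.4 → 176
  B: 219 − 21.9 = 197.1 → 197
  → #79B0C5

#577F8E, #79B0C5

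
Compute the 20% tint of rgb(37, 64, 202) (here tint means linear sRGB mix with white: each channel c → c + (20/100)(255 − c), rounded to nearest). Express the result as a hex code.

#5166d5

Lerp each channel 20% toward 255:
  R: 37 + 43.6 = 80.6 → 81
  G: 64 + 0.2×(255−64) = 64 + 38.2 = 102.2 → 102
  B: 202 + 10.6 = 212.6 → 213
rgb(81, 102, 213) = #5166d5.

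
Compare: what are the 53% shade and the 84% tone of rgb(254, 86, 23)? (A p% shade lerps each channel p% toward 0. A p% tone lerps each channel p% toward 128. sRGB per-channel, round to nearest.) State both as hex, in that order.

53% shade:
  R: 254 + 0.53×(0−254) = 254 − 134.62 = 119.38 → 119
  G: 86 + 0.53×(0−86) = 86 − 45.58 = 40.42 → 40
  B: 23 − 12.19 = 10.81 → 11
  → #77280b
84% tone:
  R: 254 + 0.84×(128−254) = 254 − 105.84 = 148.16 → 148
  G: 86 + 0.84×(128−86) = 86 + 35.28 = 121.28 → 121
  B: 23 + 0.84×(128−23) = 23 + 88.2 = 111.2 → 111
  → #94796f

#77280b, #94796f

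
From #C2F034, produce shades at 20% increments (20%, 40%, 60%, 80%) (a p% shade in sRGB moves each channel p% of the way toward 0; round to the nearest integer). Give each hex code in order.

#C2F034 is rgb(194, 240, 52).
20%: (194 − 38.8 = 155.2→155, 240 − 48 = 192→192, 52 − 10.4 = 41.6→42) → #9BC02A
40%: (194 − 77.6 = 116.4→116, 240 − 96 = 144→144, 52 − 20.8 = 31.2→31) → #74901F
60%: (194 − 116.4 = 77.6→78, 240 − 144 = 96→96, 52 − 31.2 = 20.8→21) → #4E6015
80%: (194 − 155.2 = 38.8→39, 240 − 192 = 48→48, 52 − 41.6 = 10.4→10) → #27300A

#9BC02A, #74901F, #4E6015, #27300A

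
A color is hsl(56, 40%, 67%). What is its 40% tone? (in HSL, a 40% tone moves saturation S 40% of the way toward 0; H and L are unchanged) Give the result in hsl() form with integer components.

hsl(56, 24%, 67%)

S moves 40% from 40 toward 0: 40 − 16 = 24 → 24.
H and L are unchanged.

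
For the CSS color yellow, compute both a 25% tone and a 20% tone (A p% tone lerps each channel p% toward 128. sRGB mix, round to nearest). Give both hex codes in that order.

CSS yellow is rgb(255, 255, 0).
25% tone:
  R: 255 + 0.25×(128−255) = 255 − 31.75 = 223.25 → 223
  G: 255 − 31.75 = 223.25 → 223
  B: 0 + 0.25×(128−0) = 0 + 32 = 32 → 32
  → #DFDF20
20% tone:
  R: 255 − 25.4 = 229.6 → 230
  G: 255 + 0.2×(128−255) = 255 − 25.4 = 229.6 → 230
  B: 0 + 25.6 = 25.6 → 26
  → #E6E61A

#DFDF20, #E6E61A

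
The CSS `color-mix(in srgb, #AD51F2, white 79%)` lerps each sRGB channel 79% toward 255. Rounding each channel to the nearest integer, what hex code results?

#AD51F2 is rgb(173, 81, 242).
Per channel, c → c + 0.79(255 − c):
  R: 173 + 0.79×(255−173) = 173 + 64.78 = 237.78 → 238
  G: 81 + 0.79×(255−81) = 81 + 137.46 = 218.46 → 218
  B: 242 + 0.79×(255−242) = 242 + 10.27 = 252.27 → 252
rgb(238, 218, 252) = #EEDAFC.

#EEDAFC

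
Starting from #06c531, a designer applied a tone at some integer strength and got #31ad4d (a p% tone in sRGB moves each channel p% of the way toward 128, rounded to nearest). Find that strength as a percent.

#06c531 is rgb(6, 197, 49); #31ad4d is rgb(49, 173, 77).
On the R channel (widest range): 49 ≈ 6 + (p/100)(128 − 6), so p ≈ 100×(49 − 6)/(128 − 6) = 4300/122 = 35.25.
p = 35 reproduces all three channels after rounding.

35%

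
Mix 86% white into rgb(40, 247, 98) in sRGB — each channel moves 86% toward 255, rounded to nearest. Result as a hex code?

Per channel, c → c + 0.86(255 − c):
  R: 40 + 0.86×(255−40) = 40 + 184.9 = 224.9 → 225
  G: 247 + 0.86×(255−247) = 247 + 6.88 = 253.88 → 254
  B: 98 + 0.86×(255−98) = 98 + 135.02 = 233.02 → 233
rgb(225, 254, 233) = #E1FEE9.

#E1FEE9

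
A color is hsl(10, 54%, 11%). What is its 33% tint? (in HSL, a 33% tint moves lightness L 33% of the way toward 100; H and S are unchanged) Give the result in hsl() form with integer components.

hsl(10, 54%, 40%)

L moves 33% from 11 toward 100: 11 + 29.37 = 40.37 → 40.
H and S are unchanged.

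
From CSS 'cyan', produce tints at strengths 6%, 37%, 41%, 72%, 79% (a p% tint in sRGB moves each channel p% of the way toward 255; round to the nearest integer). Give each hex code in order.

#0FFFFF, #5EFFFF, #69FFFF, #B8FFFF, #C9FFFF

CSS cyan is rgb(0, 255, 255).
6%: (0 + 15.3 = 15.3→15, 255→255, 255→255) → #0FFFFF
37%: (0 + 94.35 = 94.35→94, 255→255, 255→255) → #5EFFFF
41%: (0 + 104.55 = 104.55→105, 255→255, 255→255) → #69FFFF
72%: (0 + 183.6 = 183.6→184, 255→255, 255→255) → #B8FFFF
79%: (0 + 201.45 = 201.45→201, 255→255, 255→255) → #C9FFFF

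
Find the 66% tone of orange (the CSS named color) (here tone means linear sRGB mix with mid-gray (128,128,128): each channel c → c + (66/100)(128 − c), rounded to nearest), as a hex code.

#ab8d54

CSS orange is rgb(255, 165, 0).
A 66% tone moves each channel 66% toward 128:
  R: 255 + 0.66×(128−255) = 255 − 83.82 = 171.18 → 171
  G: 165 − 24.42 = 140.58 → 141
  B: 0 + 0.66×(128−0) = 0 + 84.48 = 84.48 → 84
rgb(171, 141, 84) = #ab8d54.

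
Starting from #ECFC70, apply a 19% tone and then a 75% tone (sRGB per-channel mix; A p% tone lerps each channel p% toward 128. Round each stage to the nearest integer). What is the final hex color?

#96997D

#ECFC70 is rgb(236, 252, 112).
Per channel, c → c + 0.19(128 − c):
  R: 236 − 20.52 = 215.48 → 215
  G: 252 − 23.56 = 228.44 → 228
  B: 112 + 0.19×(128−112) = 112 + 3.04 = 115.04 → 115
After the tone: rgb(215, 228, 115) = #D7E473.
A 75% tone moves each channel 75% toward 128:
  R: 215 + 0.75×(128−215) = 215 − 65.25 = 149.75 → 150
  G: 228 − 75 = 153 → 153
  B: 115 + 0.75×(128−115) = 115 + 9.75 = 124.75 → 125
rgb(150, 153, 125) = #96997D.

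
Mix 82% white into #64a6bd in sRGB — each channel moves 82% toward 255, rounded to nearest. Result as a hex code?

#64a6bd is rgb(100, 166, 189).
Per channel, c → c + 0.82(255 − c):
  R: 100 + 0.82×(255−100) = 100 + 127.1 = 227.1 → 227
  G: 166 + 0.82×(255−166) = 166 + 72.98 = 238.98 → 239
  B: 189 + 0.82×(255−189) = 189 + 54.12 = 243.12 → 243
rgb(227, 239, 243) = #e3eff3.

#e3eff3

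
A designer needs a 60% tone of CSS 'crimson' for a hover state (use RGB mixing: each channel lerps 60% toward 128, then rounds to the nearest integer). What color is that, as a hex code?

#A55565

CSS crimson is rgb(220, 20, 60).
Lerp each channel 60% toward 128:
  R: 220 + 0.6×(128−220) = 220 − 55.2 = 164.8 → 165
  G: 20 + 64.8 = 84.8 → 85
  B: 60 + 0.6×(128−60) = 60 + 40.8 = 100.8 → 101
rgb(165, 85, 101) = #A55565.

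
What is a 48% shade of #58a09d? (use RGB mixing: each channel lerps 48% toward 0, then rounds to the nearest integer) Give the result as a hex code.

#58a09d is rgb(88, 160, 157).
Per channel, c → c + 0.48(0 − c):
  R: 88 + 0.48×(0−88) = 88 − 42.24 = 45.76 → 46
  G: 160 + 0.48×(0−160) = 160 − 76.8 = 83.2 → 83
  B: 157 + 0.48×(0−157) = 157 − 75.36 = 81.64 → 82
rgb(46, 83, 82) = #2e5352.

#2e5352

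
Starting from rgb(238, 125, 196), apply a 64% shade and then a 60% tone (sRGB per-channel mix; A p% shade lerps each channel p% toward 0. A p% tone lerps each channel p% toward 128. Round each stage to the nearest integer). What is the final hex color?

Per channel, c → c + 0.64(0 − c):
  R: 238 + 0.64×(0−238) = 238 − 152.32 = 85.68 → 86
  G: 125 + 0.64×(0−125) = 125 − 80 = 45 → 45
  B: 196 + 0.64×(0−196) = 196 − 125.44 = 70.56 → 71
After the shade: rgb(86, 45, 71) = #562D47.
Lerp each channel 60% toward 128:
  R: 86 + 25.2 = 111.2 → 111
  G: 45 + 49.8 = 94.8 → 95
  B: 71 + 34.2 = 105.2 → 105
rgb(111, 95, 105) = #6F5F69.

#6F5F69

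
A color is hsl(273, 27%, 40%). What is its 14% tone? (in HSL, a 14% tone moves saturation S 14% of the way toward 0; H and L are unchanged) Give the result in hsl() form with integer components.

hsl(273, 23%, 40%)

S moves 14% from 27 toward 0: 27 − 3.78 = 23.22 → 23.
H and L are unchanged.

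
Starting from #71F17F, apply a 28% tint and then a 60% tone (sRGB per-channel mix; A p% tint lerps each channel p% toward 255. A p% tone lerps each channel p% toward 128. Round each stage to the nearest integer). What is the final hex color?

#71F17F is rgb(113, 241, 127).
A 28% tint moves each channel 28% toward 255:
  R: 113 + 0.28×(255−113) = 113 + 39.76 = 152.76 → 153
  G: 241 + 3.92 = 244.92 → 245
  B: 127 + 0.28×(255−127) = 127 + 35.84 = 162.84 → 163
After the tint: rgb(153, 245, 163) = #99F5A3.
Lerp each channel 60% toward 128:
  R: 153 + 0.6×(128−153) = 153 − 15 = 138 → 138
  G: 245 − 70.2 = 174.8 → 175
  B: 163 + 0.6×(128−163) = 163 − 21 = 142 → 142
rgb(138, 175, 142) = #8AAF8E.

#8AAF8E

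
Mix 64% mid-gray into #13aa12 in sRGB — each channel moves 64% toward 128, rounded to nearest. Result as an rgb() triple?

#13aa12 is rgb(19, 170, 18).
Lerp each channel 64% toward 128:
  R: 19 + 0.64×(128−19) = 19 + 69.76 = 88.76 → 89
  G: 170 + 0.64×(128−170) = 170 − 26.88 = 143.12 → 143
  B: 18 + 0.64×(128−18) = 18 + 70.4 = 88.4 → 88

rgb(89, 143, 88)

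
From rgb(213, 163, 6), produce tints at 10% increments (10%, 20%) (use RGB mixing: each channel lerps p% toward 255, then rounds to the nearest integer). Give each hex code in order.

10%: (213 + 4.2 = 217.2→217, 163 + 9.2 = 172.2→172, 6 + 24.9 = 30.9→31) → #d9ac1f
20%: (213 + 8.4 = 221.4→221, 163 + 18.4 = 181.4→181, 6 + 49.8 = 55.8→56) → #ddb538

#d9ac1f, #ddb538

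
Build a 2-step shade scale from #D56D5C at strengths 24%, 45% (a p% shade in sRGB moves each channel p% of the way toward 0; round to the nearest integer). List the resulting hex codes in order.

#D56D5C is rgb(213, 109, 92).
24%: (213 − 51.12 = 161.88→162, 109 − 26.16 = 82.84→83, 92 − 22.08 = 69.92→70) → #A25346
45%: (213 − 95.85 = 117.15→117, 109 − 49.05 = 59.95→60, 92 − 41.4 = 50.6→51) → #753C33

#A25346, #753C33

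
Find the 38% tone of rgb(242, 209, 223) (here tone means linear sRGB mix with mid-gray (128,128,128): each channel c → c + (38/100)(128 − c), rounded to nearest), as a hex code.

#C7B2BB

Per channel, c → c + 0.38(128 − c):
  R: 242 + 0.38×(128−242) = 242 − 43.32 = 198.68 → 199
  G: 209 − 30.78 = 178.22 → 178
  B: 223 + 0.38×(128−223) = 223 − 36.1 = 186.9 → 187
rgb(199, 178, 187) = #C7B2BB.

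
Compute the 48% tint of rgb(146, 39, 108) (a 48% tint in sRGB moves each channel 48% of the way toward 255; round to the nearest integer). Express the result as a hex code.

#c68fb3

Per channel, c → c + 0.48(255 − c):
  R: 146 + 0.48×(255−146) = 146 + 52.32 = 198.32 → 198
  G: 39 + 0.48×(255−39) = 39 + 103.68 = 142.68 → 143
  B: 108 + 0.48×(255−108) = 108 + 70.56 = 178.56 → 179
rgb(198, 143, 179) = #c68fb3.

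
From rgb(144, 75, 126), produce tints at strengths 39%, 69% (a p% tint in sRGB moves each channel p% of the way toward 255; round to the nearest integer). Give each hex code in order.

39%: (144 + 43.29 = 187.29→187, 75 + 70.2 = 145.2→145, 126 + 50.31 = 176.31→176) → #BB91B0
69%: (144 + 76.59 = 220.59→221, 75 + 124.2 = 199.2→199, 126 + 89.01 = 215.01→215) → #DDC7D7

#BB91B0, #DDC7D7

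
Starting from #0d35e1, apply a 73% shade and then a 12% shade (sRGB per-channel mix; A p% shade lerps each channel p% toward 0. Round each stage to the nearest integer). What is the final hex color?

#040c36

#0d35e1 is rgb(13, 53, 225).
Lerp each channel 73% toward 0:
  R: 13 − 9.49 = 3.51 → 4
  G: 53 + 0.73×(0−53) = 53 − 38.69 = 14.31 → 14
  B: 225 + 0.73×(0−225) = 225 − 164.25 = 60.75 → 61
After the shade: rgb(4, 14, 61) = #040e3d.
Per channel, c → c + 0.12(0 − c):
  R: 4 + 0.12×(0−4) = 4 − 0.48 = 3.52 → 4
  G: 14 + 0.12×(0−14) = 14 − 1.68 = 12.32 → 12
  B: 61 + 0.12×(0−61) = 61 − 7.32 = 53.68 → 54
rgb(4, 12, 54) = #040c36.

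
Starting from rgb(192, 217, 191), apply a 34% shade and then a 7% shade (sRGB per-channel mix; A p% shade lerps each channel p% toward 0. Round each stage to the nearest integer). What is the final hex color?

#768575

A 34% shade moves each channel 34% toward 0:
  R: 192 − 65.28 = 126.72 → 127
  G: 217 + 0.34×(0−217) = 217 − 73.78 = 143.22 → 143
  B: 191 + 0.34×(0−191) = 191 − 64.94 = 126.06 → 126
After the shade: rgb(127, 143, 126) = #7f8f7e.
Per channel, c → c + 0.07(0 − c):
  R: 127 + 0.07×(0−127) = 127 − 8.89 = 118.11 → 118
  G: 143 + 0.07×(0−143) = 143 − 10.01 = 132.99 → 133
  B: 126 + 0.07×(0−126) = 126 − 8.82 = 117.18 → 117
rgb(118, 133, 117) = #768575.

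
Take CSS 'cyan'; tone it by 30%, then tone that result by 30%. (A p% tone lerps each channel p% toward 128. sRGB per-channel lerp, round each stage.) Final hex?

#41bebe

CSS cyan is rgb(0, 255, 255).
A 30% tone moves each channel 30% toward 128:
  R: 0 + 0.3×(128−0) = 0 + 38.4 = 38.4 → 38
  G: 255 − 38.1 = 216.9 → 217
  B: 255 + 0.3×(128−255) = 255 − 38.1 = 216.9 → 217
After the tone: rgb(38, 217, 217) = #26d9d9.
Lerp each channel 30% toward 128:
  R: 38 + 27 = 65 → 65
  G: 217 − 26.7 = 190.3 → 190
  B: 217 + 0.3×(128−217) = 217 − 26.7 = 190.3 → 190
rgb(65, 190, 190) = #41bebe.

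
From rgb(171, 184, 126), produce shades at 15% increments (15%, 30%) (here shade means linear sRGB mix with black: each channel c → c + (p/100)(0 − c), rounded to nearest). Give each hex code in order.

#919c6b, #788158

15%: (171 − 25.65 = 145.35→145, 184 − 27.6 = 156.4→156, 126 − 18.9 = 107.1→107) → #919c6b
30%: (171 − 51.3 = 119.7→120, 184 − 55.2 = 128.8→129, 126 − 37.8 = 88.2→88) → #788158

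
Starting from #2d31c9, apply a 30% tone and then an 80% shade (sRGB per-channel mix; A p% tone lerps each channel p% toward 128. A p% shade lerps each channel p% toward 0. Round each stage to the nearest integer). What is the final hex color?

#2d31c9 is rgb(45, 49, 201).
A 30% tone moves each channel 30% toward 128:
  R: 45 + 0.3×(128−45) = 45 + 24.9 = 69.9 → 70
  G: 49 + 23.7 = 72.7 → 73
  B: 201 − 21.9 = 179.1 → 179
After the tone: rgb(70, 73, 179) = #4649b3.
Per channel, c → c + 0.8(0 − c):
  R: 70 + 0.8×(0−70) = 70 − 56 = 14 → 14
  G: 73 + 0.8×(0−73) = 73 − 58.4 = 14.6 → 15
  B: 179 − 143.2 = 35.8 → 36
rgb(14, 15, 36) = #0e0f24.

#0e0f24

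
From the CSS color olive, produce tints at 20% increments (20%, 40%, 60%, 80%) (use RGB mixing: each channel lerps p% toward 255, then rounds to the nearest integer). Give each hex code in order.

CSS olive is rgb(128, 128, 0).
20%: (128 + 25.4 = 153.4→153, 128 + 25.4 = 153.4→153, 0 + 51 = 51→51) → #999933
40%: (128 + 50.8 = 178.8→179, 128 + 50.8 = 178.8→179, 0 + 102 = 102→102) → #b3b366
60%: (128 + 76.2 = 204.2→204, 128 + 76.2 = 204.2→204, 0 + 153 = 153→153) → #cccc99
80%: (128 + 101.6 = 229.6→230, 128 + 101.6 = 229.6→230, 0 + 204 = 204→204) → #e6e6cc

#999933, #b3b366, #cccc99, #e6e6cc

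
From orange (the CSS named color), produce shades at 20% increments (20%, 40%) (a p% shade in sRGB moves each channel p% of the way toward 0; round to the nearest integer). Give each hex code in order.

#cc8400, #996300

CSS orange is rgb(255, 165, 0).
20%: (255 − 51 = 204→204, 165 − 33 = 132→132, 0→0) → #cc8400
40%: (255 − 102 = 153→153, 165 − 66 = 99→99, 0→0) → #996300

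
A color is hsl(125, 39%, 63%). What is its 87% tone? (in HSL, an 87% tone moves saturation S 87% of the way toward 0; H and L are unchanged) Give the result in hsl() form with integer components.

S moves 87% from 39 toward 0: 39 − 33.93 = 5.07 → 5.
H and L are unchanged.

hsl(125, 5%, 63%)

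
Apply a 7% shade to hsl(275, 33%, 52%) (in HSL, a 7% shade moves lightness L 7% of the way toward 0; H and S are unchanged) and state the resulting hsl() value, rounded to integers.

L moves 7% from 52 toward 0: 52 − 3.64 = 48.36 → 48.
H and S are unchanged.

hsl(275, 33%, 48%)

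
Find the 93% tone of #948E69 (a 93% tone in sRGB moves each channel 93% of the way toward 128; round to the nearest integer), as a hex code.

#81817E

#948E69 is rgb(148, 142, 105).
Lerp each channel 93% toward 128:
  R: 148 − 18.6 = 129.4 → 129
  G: 142 − 13.02 = 128.98 → 129
  B: 105 + 0.93×(128−105) = 105 + 21.39 = 126.39 → 126
rgb(129, 129, 126) = #81817E.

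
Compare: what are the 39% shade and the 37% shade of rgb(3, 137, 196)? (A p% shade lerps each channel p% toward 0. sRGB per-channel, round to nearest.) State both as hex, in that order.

#025478, #02567B

39% shade:
  R: 3 + 0.39×(0−3) = 3 − 1.17 = 1.83 → 2
  G: 137 − 53.43 = 83.57 → 84
  B: 196 − 76.44 = 119.56 → 120
  → #025478
37% shade:
  R: 3 + 0.37×(0−3) = 3 − 1.11 = 1.89 → 2
  G: 137 + 0.37×(0−137) = 137 − 50.69 = 86.31 → 86
  B: 196 − 72.52 = 123.48 → 123
  → #02567B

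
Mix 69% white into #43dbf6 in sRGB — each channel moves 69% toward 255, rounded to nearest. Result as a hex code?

#43dbf6 is rgb(67, 219, 246).
A 69% tint moves each channel 69% toward 255:
  R: 67 + 0.69×(255−67) = 67 + 129.72 = 196.72 → 197
  G: 219 + 24.84 = 243.84 → 244
  B: 246 + 0.69×(255−246) = 246 + 6.21 = 252.21 → 252
rgb(197, 244, 252) = #c5f4fc.

#c5f4fc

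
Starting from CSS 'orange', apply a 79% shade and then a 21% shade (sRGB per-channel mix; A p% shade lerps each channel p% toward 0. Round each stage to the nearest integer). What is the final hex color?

CSS orange is rgb(255, 165, 0).
Lerp each channel 79% toward 0:
  R: 255 + 0.79×(0−255) = 255 − 201.45 = 53.55 → 54
  G: 165 − 130.35 = 34.65 → 35
  B: 0 + 0 = 0 → 0
After the shade: rgb(54, 35, 0) = #362300.
Lerp each channel 21% toward 0:
  R: 54 − 11.34 = 42.66 → 43
  G: 35 + 0.21×(0−35) = 35 − 7.35 = 27.65 → 28
  B: 0 + 0 = 0 → 0
rgb(43, 28, 0) = #2b1c00.

#2b1c00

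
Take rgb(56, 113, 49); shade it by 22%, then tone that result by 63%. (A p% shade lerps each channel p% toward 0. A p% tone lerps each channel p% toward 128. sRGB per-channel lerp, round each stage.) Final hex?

#61715F

Per channel, c → c + 0.22(0 − c):
  R: 56 + 0.22×(0−56) = 56 − 12.32 = 43.68 → 44
  G: 113 + 0.22×(0−113) = 113 − 24.86 = 88.14 → 88
  B: 49 − 10.78 = 38.22 → 38
After the shade: rgb(44, 88, 38) = #2C5826.
Lerp each channel 63% toward 128:
  R: 44 + 0.63×(128−44) = 44 + 52.92 = 96.92 → 97
  G: 88 + 0.63×(128−88) = 88 + 25.2 = 113.2 → 113
  B: 38 + 0.63×(128−38) = 38 + 56.7 = 94.7 → 95
rgb(97, 113, 95) = #61715F.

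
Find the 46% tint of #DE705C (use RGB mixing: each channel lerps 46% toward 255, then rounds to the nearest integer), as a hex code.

#EDB2A7

#DE705C is rgb(222, 112, 92).
Per channel, c → c + 0.46(255 − c):
  R: 222 + 0.46×(255−222) = 222 + 15.18 = 237.18 → 237
  G: 112 + 65.78 = 177.78 → 178
  B: 92 + 0.46×(255−92) = 92 + 74.98 = 166.98 → 167
rgb(237, 178, 167) = #EDB2A7.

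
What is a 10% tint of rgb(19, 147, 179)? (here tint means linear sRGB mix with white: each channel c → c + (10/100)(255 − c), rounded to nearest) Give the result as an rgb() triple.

rgb(43, 158, 187)

Per channel, c → c + 0.1(255 − c):
  R: 19 + 0.1×(255−19) = 19 + 23.6 = 42.6 → 43
  G: 147 + 0.1×(255−147) = 147 + 10.8 = 157.8 → 158
  B: 179 + 0.1×(255−179) = 179 + 7.6 = 186.6 → 187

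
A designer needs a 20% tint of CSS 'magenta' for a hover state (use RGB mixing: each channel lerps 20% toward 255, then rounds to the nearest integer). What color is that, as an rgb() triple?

rgb(255, 51, 255)

CSS magenta is rgb(255, 0, 255).
Per channel, c → c + 0.2(255 − c):
  R: 255 + 0 = 255 → 255
  G: 0 + 0.2×(255−0) = 0 + 51 = 51 → 51
  B: 255 + 0.2×(255−255) = 255 + 0 = 255 → 255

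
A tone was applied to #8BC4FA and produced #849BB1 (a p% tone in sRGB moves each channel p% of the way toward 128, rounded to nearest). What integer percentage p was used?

60%

#8BC4FA is rgb(139, 196, 250); #849BB1 is rgb(132, 155, 177).
On the B channel (widest range): 177 ≈ 250 + (p/100)(128 − 250), so p ≈ 100×(177 − 250)/(128 − 250) = -7300/-122 = 59.84.
p = 60 reproduces all three channels after rounding.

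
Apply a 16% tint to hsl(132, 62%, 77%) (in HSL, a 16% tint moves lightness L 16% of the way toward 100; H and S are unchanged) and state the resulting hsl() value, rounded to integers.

hsl(132, 62%, 81%)

L moves 16% from 77 toward 100: 77 + 3.68 = 80.68 → 81.
H and S are unchanged.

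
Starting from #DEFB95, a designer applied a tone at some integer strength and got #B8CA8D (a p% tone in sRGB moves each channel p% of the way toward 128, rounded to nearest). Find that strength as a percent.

#DEFB95 is rgb(222, 251, 149); #B8CA8D is rgb(184, 202, 141).
On the G channel (widest range): 202 ≈ 251 + (p/100)(128 − 251), so p ≈ 100×(202 − 251)/(128 − 251) = -4900/-123 = 39.84.
p = 40 reproduces all three channels after rounding.

40%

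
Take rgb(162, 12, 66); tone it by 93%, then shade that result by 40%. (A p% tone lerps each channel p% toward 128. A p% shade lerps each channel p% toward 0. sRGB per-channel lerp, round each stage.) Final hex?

#4e484a

A 93% tone moves each channel 93% toward 128:
  R: 162 − 31.62 = 130.38 → 130
  G: 12 + 107.88 = 119.88 → 120
  B: 66 + 57.66 = 123.66 → 124
After the tone: rgb(130, 120, 124) = #82787c.
Per channel, c → c + 0.4(0 − c):
  R: 130 + 0.4×(0−130) = 130 − 52 = 78 → 78
  G: 120 + 0.4×(0−120) = 120 − 48 = 72 → 72
  B: 124 − 49.6 = 74.4 → 74
rgb(78, 72, 74) = #4e484a.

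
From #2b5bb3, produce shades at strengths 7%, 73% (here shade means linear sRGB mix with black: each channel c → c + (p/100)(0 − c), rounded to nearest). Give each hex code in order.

#2b5bb3 is rgb(43, 91, 179).
7%: (43 − 3.01 = 39.99→40, 91 − 6.37 = 84.63→85, 179 − 12.53 = 166.47→166) → #2855a6
73%: (43 − 31.39 = 11.61→12, 91 − 66.43 = 24.57→25, 179 − 130.67 = 48.33→48) → #0c1930

#2855a6, #0c1930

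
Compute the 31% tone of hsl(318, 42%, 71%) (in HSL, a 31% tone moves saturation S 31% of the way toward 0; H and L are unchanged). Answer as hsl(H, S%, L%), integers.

hsl(318, 29%, 71%)

S moves 31% from 42 toward 0: 42 − 13.02 = 28.98 → 29.
H and L are unchanged.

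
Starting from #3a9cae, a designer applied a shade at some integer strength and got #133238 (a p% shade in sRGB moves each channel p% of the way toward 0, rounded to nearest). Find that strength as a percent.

#3a9cae is rgb(58, 156, 174); #133238 is rgb(19, 50, 56).
On the B channel (widest range): 56 ≈ 174 + (p/100)(0 − 174), so p ≈ 100×(56 − 174)/(0 − 174) = -11800/-174 = 67.82.
p = 68 reproduces all three channels after rounding.

68%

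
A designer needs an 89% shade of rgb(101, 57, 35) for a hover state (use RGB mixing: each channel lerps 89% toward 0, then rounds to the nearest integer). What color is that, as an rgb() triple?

Lerp each channel 89% toward 0:
  R: 101 + 0.89×(0−101) = 101 − 89.89 = 11.11 → 11
  G: 57 − 50.73 = 6.27 → 6
  B: 35 + 0.89×(0−35) = 35 − 31.15 = 3.85 → 4

rgb(11, 6, 4)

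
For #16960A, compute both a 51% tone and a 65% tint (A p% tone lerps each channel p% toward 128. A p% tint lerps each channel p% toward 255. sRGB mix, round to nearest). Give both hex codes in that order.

#16960A is rgb(22, 150, 10).
51% tone:
  R: 22 + 0.51×(128−22) = 22 + 54.06 = 76.06 → 76
  G: 150 + 0.51×(128−150) = 150 − 11.22 = 138.78 → 139
  B: 10 + 0.51×(128−10) = 10 + 60.18 = 70.18 → 70
  → #4C8B46
65% tint:
  R: 22 + 0.65×(255−22) = 22 + 151.45 = 173.45 → 173
  G: 150 + 0.65×(255−150) = 150 + 68.25 = 218.25 → 218
  B: 10 + 0.65×(255−10) = 10 + 159.25 = 169.25 → 169
  → #ADDAA9

#4C8B46, #ADDAA9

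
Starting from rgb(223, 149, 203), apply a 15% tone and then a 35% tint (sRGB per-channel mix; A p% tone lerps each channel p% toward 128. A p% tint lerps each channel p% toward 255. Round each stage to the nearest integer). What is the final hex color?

Lerp each channel 15% toward 128:
  R: 223 + 0.15×(128−223) = 223 − 14.25 = 208.75 → 209
  G: 149 − 3.15 = 145.85 → 146
  B: 203 + 0.15×(128−203) = 203 − 11.25 = 191.75 → 192
After the tone: rgb(209, 146, 192) = #D192C0.
Lerp each channel 35% toward 255:
  R: 209 + 0.35×(255−209) = 209 + 16.1 = 225.1 → 225
  G: 146 + 38.15 = 184.15 → 184
  B: 192 + 0.35×(255−192) = 192 + 22.05 = 214.05 → 214
rgb(225, 184, 214) = #E1B8D6.

#E1B8D6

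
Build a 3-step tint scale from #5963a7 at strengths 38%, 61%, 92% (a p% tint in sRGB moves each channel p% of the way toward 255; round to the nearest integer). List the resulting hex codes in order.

#5963a7 is rgb(89, 99, 167).
38%: (89 + 63.08 = 152.08→152, 99 + 59.28 = 158.28→158, 167 + 33.44 = 200.44→200) → #989ec8
61%: (89 + 101.26 = 190.26→190, 99 + 95.16 = 194.16→194, 167 + 53.68 = 220.68→221) → #bec2dd
92%: (89 + 152.72 = 241.72→242, 99 + 143.52 = 242.52→243, 167 + 80.96 = 247.96→248) → #f2f3f8

#989ec8, #bec2dd, #f2f3f8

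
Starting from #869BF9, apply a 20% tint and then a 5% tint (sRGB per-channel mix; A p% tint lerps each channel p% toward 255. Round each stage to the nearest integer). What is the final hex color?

#869BF9 is rgb(134, 155, 249).
A 20% tint moves each channel 20% toward 255:
  R: 134 + 0.2×(255−134) = 134 + 24.2 = 158.2 → 158
  G: 155 + 0.2×(255−155) = 155 + 20 = 175 → 175
  B: 249 + 0.2×(255−249) = 249 + 1.2 = 250.2 → 250
After the tint: rgb(158, 175, 250) = #9EAFFA.
A 5% tint moves each channel 5% toward 255:
  R: 158 + 4.85 = 162.85 → 163
  G: 175 + 4 = 179 → 179
  B: 250 + 0.25 = 250.25 → 250
rgb(163, 179, 250) = #A3B3FA.

#A3B3FA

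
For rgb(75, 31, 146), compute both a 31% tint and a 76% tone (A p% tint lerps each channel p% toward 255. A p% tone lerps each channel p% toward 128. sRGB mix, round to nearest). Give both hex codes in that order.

#8364b4, #736984

31% tint:
  R: 75 + 0.31×(255−75) = 75 + 55.8 = 130.8 → 131
  G: 31 + 0.31×(255−31) = 31 + 69.44 = 100.44 → 100
  B: 146 + 0.31×(255−146) = 146 + 33.79 = 179.79 → 180
  → #8364b4
76% tone:
  R: 75 + 0.76×(128−75) = 75 + 40.28 = 115.28 → 115
  G: 31 + 0.76×(128−31) = 31 + 73.72 = 104.72 → 105
  B: 146 + 0.76×(128−146) = 146 − 13.68 = 132.32 → 132
  → #736984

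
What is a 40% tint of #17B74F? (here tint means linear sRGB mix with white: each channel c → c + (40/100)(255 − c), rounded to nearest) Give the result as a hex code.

#17B74F is rgb(23, 183, 79).
A 40% tint moves each channel 40% toward 255:
  R: 23 + 0.4×(255−23) = 23 + 92.8 = 115.8 → 116
  G: 183 + 0.4×(255−183) = 183 + 28.8 = 211.8 → 212
  B: 79 + 70.4 = 149.4 → 149
rgb(116, 212, 149) = #74D495.

#74D495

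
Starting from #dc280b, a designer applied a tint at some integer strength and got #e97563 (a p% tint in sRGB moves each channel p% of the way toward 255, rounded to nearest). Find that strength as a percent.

#dc280b is rgb(220, 40, 11); #e97563 is rgb(233, 117, 99).
On the B channel (widest range): 99 ≈ 11 + (p/100)(255 − 11), so p ≈ 100×(99 − 11)/(255 − 11) = 8800/244 = 36.07.
p = 36 reproduces all three channels after rounding.

36%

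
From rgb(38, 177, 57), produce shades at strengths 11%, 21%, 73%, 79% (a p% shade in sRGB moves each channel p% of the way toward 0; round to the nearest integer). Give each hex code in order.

#229E33, #1E8C2D, #0A300F, #08250C

11%: (38 − 4.18 = 33.82→34, 177 − 19.47 = 157.53→158, 57 − 6.27 = 50.73→51) → #229E33
21%: (38 − 7.98 = 30.02→30, 177 − 37.17 = 139.83→140, 57 − 11.97 = 45.03→45) → #1E8C2D
73%: (38 − 27.74 = 10.26→10, 177 − 129.21 = 47.79→48, 57 − 41.61 = 15.39→15) → #0A300F
79%: (38 − 30.02 = 7.98→8, 177 − 139.83 = 37.17→37, 57 − 45.03 = 11.97→12) → #08250C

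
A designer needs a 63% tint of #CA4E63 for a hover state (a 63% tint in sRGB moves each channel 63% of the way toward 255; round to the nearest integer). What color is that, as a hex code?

#EBBEC5

#CA4E63 is rgb(202, 78, 99).
A 63% tint moves each channel 63% toward 255:
  R: 202 + 0.63×(255−202) = 202 + 33.39 = 235.39 → 235
  G: 78 + 111.51 = 189.51 → 190
  B: 99 + 98.28 = 197.28 → 197
rgb(235, 190, 197) = #EBBEC5.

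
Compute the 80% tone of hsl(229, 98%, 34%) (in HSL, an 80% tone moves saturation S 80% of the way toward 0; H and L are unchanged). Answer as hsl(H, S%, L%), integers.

hsl(229, 20%, 34%)

S moves 80% from 98 toward 0: 98 − 78.4 = 19.6 → 20.
H and L are unchanged.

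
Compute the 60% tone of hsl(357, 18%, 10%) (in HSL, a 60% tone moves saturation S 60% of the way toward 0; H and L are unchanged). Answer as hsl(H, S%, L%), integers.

S moves 60% from 18 toward 0: 18 − 10.8 = 7.2 → 7.
H and L are unchanged.

hsl(357, 7%, 10%)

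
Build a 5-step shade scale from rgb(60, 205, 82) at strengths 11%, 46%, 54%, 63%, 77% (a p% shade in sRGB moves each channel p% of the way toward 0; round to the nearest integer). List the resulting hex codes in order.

#35B649, #206F2C, #1C5E26, #164C1E, #0E2F13

11%: (60 − 6.6 = 53.4→53, 205 − 22.55 = 182.45→182, 82 − 9.02 = 72.98→73) → #35B649
46%: (60 − 27.6 = 32.4→32, 205 − 94.3 = 110.7→111, 82 − 37.72 = 44.28→44) → #206F2C
54%: (60 − 32.4 = 27.6→28, 205 − 110.7 = 94.3→94, 82 − 44.28 = 37.72→38) → #1C5E26
63%: (60 − 37.8 = 22.2→22, 205 − 129.15 = 75.85→76, 82 − 51.66 = 30.34→30) → #164C1E
77%: (60 − 46.2 = 13.8→14, 205 − 157.85 = 47.15→47, 82 − 63.14 = 18.86→19) → #0E2F13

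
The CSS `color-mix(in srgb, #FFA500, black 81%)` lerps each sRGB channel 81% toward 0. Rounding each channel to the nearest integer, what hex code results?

#301F00

#FFA500 is rgb(255, 165, 0).
Lerp each channel 81% toward 0:
  R: 255 − 206.55 = 48.45 → 48
  G: 165 − 133.65 = 31.35 → 31
  B: 0 + 0.81×(0−0) = 0 + 0 = 0 → 0
rgb(48, 31, 0) = #301F00.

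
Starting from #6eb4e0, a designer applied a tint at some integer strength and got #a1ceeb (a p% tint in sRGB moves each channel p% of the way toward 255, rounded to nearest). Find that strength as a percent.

35%

#6eb4e0 is rgb(110, 180, 224); #a1ceeb is rgb(161, 206, 235).
On the R channel (widest range): 161 ≈ 110 + (p/100)(255 − 110), so p ≈ 100×(161 − 110)/(255 − 110) = 5100/145 = 35.17.
p = 35 reproduces all three channels after rounding.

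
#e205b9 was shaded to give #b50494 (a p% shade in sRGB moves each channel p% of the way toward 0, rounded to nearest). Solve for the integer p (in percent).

20%

#e205b9 is rgb(226, 5, 185); #b50494 is rgb(181, 4, 148).
On the R channel (widest range): 181 ≈ 226 + (p/100)(0 − 226), so p ≈ 100×(181 − 226)/(0 − 226) = -4500/-226 = 19.91.
p = 20 reproduces all three channels after rounding.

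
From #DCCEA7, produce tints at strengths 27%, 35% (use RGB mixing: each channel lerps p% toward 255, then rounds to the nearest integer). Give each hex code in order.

#E5DBBF, #E8DFC6

#DCCEA7 is rgb(220, 206, 167).
27%: (220 + 9.45 = 229.45→229, 206 + 13.23 = 219.23→219, 167 + 23.76 = 190.76→191) → #E5DBBF
35%: (220 + 12.25 = 232.25→232, 206 + 17.15 = 223.15→223, 167 + 30.8 = 197.8→198) → #E8DFC6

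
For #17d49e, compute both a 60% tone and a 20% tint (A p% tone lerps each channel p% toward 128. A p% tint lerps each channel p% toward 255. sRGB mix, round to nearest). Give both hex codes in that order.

#17d49e is rgb(23, 212, 158).
60% tone:
  R: 23 + 0.6×(128−23) = 23 + 63 = 86 → 86
  G: 212 + 0.6×(128−212) = 212 − 50.4 = 161.6 → 162
  B: 158 − 18 = 140 → 140
  → #56a28c
20% tint:
  R: 23 + 0.2×(255−23) = 23 + 46.4 = 69.4 → 69
  G: 212 + 0.2×(255−212) = 212 + 8.6 = 220.6 → 221
  B: 158 + 0.2×(255−158) = 158 + 19.4 = 177.4 → 177
  → #45ddb1

#56a28c, #45ddb1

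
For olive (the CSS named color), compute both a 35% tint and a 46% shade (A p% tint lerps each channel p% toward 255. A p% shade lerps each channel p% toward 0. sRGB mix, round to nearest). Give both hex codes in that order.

CSS olive is rgb(128, 128, 0).
35% tint:
  R: 128 + 44.45 = 172.45 → 172
  G: 128 + 44.45 = 172.45 → 172
  B: 0 + 89.25 = 89.25 → 89
  → #ACAC59
46% shade:
  R: 128 − 58.88 = 69.12 → 69
  G: 128 − 58.88 = 69.12 → 69
  B: 0 + 0 = 0 → 0
  → #454500

#ACAC59, #454500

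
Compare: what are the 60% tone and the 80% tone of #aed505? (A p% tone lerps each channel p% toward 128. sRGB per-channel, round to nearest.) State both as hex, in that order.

#92a24f, #899167

#aed505 is rgb(174, 213, 5).
60% tone:
  R: 174 − 27.6 = 146.4 → 146
  G: 213 + 0.6×(128−213) = 213 − 51 = 162 → 162
  B: 5 + 0.6×(128−5) = 5 + 73.8 = 78.8 → 79
  → #92a24f
80% tone:
  R: 174 − 36.8 = 137.2 → 137
  G: 213 + 0.8×(128−213) = 213 − 68 = 145 → 145
  B: 5 + 0.8×(128−5) = 5 + 98.4 = 103.4 → 103
  → #899167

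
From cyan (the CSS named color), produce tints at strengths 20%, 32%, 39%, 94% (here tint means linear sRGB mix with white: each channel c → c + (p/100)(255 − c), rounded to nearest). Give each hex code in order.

#33ffff, #52ffff, #63ffff, #f0ffff

CSS cyan is rgb(0, 255, 255).
20%: (0 + 51 = 51→51, 255→255, 255→255) → #33ffff
32%: (0 + 81.6 = 81.6→82, 255→255, 255→255) → #52ffff
39%: (0 + 99.45 = 99.45→99, 255→255, 255→255) → #63ffff
94%: (0 + 239.7 = 239.7→240, 255→255, 255→255) → #f0ffff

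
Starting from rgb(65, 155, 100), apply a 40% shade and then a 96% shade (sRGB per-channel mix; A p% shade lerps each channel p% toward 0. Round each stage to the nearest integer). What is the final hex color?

#020402

Lerp each channel 40% toward 0:
  R: 65 + 0.4×(0−65) = 65 − 26 = 39 → 39
  G: 155 + 0.4×(0−155) = 155 − 62 = 93 → 93
  B: 100 + 0.4×(0−100) = 100 − 40 = 60 → 60
After the shade: rgb(39, 93, 60) = #275D3C.
Per channel, c → c + 0.96(0 − c):
  R: 39 + 0.96×(0−39) = 39 − 37.44 = 1.56 → 2
  G: 93 + 0.96×(0−93) = 93 − 89.28 = 3.72 → 4
  B: 60 − 57.6 = 2.4 → 2
rgb(2, 4, 2) = #020402.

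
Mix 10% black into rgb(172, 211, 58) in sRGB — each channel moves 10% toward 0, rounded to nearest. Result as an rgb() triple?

rgb(155, 190, 52)

Lerp each channel 10% toward 0:
  R: 172 + 0.1×(0−172) = 172 − 17.2 = 154.8 → 155
  G: 211 − 21.1 = 189.9 → 190
  B: 58 − 5.8 = 52.2 → 52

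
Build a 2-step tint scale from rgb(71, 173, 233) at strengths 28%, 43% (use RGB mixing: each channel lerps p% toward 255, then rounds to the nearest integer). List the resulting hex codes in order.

#7bc4ef, #96d0f2

28%: (71 + 51.52 = 122.52→123, 173 + 22.96 = 195.96→196, 233 + 6.16 = 239.16→239) → #7bc4ef
43%: (71 + 79.12 = 150.12→150, 173 + 35.26 = 208.26→208, 233 + 9.46 = 242.46→242) → #96d0f2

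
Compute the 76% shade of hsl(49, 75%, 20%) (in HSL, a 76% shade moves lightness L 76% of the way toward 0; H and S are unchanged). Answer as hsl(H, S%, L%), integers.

hsl(49, 75%, 5%)

L moves 76% from 20 toward 0: 20 − 15.2 = 4.8 → 5.
H and S are unchanged.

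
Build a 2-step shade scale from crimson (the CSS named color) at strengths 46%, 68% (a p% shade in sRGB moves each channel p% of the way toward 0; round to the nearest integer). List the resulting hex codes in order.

CSS crimson is rgb(220, 20, 60).
46%: (220 − 101.2 = 118.8→119, 20 − 9.2 = 10.8→11, 60 − 27.6 = 32.4→32) → #770b20
68%: (220 − 149.6 = 70.4→70, 20 − 13.6 = 6.4→6, 60 − 40.8 = 19.2→19) → #460613

#770b20, #460613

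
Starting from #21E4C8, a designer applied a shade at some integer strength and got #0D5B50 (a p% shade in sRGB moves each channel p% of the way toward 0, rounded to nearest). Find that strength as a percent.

60%

#21E4C8 is rgb(33, 228, 200); #0D5B50 is rgb(13, 91, 80).
On the G channel (widest range): 91 ≈ 228 + (p/100)(0 − 228), so p ≈ 100×(91 − 228)/(0 − 228) = -13700/-228 = 60.09.
p = 60 reproduces all three channels after rounding.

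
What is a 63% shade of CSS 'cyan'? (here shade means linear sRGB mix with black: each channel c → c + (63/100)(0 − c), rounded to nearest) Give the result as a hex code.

#005E5E

CSS cyan is rgb(0, 255, 255).
A 63% shade moves each channel 63% toward 0:
  R: 0 + 0.63×(0−0) = 0 + 0 = 0 → 0
  G: 255 + 0.63×(0−255) = 255 − 160.65 = 94.35 → 94
  B: 255 + 0.63×(0−255) = 255 − 160.65 = 94.35 → 94
rgb(0, 94, 94) = #005E5E.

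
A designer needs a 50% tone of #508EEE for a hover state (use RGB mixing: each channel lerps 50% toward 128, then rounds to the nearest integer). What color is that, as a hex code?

#6887B7

#508EEE is rgb(80, 142, 238).
Per channel, c → c + 0.5(128 − c):
  R: 80 + 0.5×(128−80) = 80 + 24 = 104 → 104
  G: 142 + 0.5×(128−142) = 142 − 7 = 135 → 135
  B: 238 − 55 = 183 → 183
rgb(104, 135, 183) = #6887B7.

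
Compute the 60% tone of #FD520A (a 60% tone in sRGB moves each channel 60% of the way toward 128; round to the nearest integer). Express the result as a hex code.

#FD520A is rgb(253, 82, 10).
A 60% tone moves each channel 60% toward 128:
  R: 253 + 0.6×(128−253) = 253 − 75 = 178 → 178
  G: 82 + 0.6×(128−82) = 82 + 27.6 = 109.6 → 110
  B: 10 + 0.6×(128−10) = 10 + 70.8 = 80.8 → 81
rgb(178, 110, 81) = #B26E51.

#B26E51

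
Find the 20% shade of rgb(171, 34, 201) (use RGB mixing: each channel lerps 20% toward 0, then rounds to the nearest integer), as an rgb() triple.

Lerp each channel 20% toward 0:
  R: 171 − 34.2 = 136.8 → 137
  G: 34 + 0.2×(0−34) = 34 − 6.8 = 27.2 → 27
  B: 201 + 0.2×(0−201) = 201 − 40.2 = 160.8 → 161

rgb(137, 27, 161)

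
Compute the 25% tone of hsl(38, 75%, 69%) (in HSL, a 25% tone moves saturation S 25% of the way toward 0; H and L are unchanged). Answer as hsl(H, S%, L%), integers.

S moves 25% from 75 toward 0: 75 − 18.75 = 56.25 → 56.
H and L are unchanged.

hsl(38, 56%, 69%)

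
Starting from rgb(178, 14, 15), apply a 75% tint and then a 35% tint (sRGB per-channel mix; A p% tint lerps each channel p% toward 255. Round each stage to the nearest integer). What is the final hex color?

A 75% tint moves each channel 75% toward 255:
  R: 178 + 0.75×(255−178) = 178 + 57.75 = 235.75 → 236
  G: 14 + 0.75×(255−14) = 14 + 180.75 = 194.75 → 195
  B: 15 + 0.75×(255−15) = 15 + 180 = 195 → 195
After the tint: rgb(236, 195, 195) = #ECC3C3.
Lerp each channel 35% toward 255:
  R: 236 + 6.65 = 242.65 → 243
  G: 195 + 0.35×(255−195) = 195 + 21 = 216 → 216
  B: 195 + 0.35×(255−195) = 195 + 21 = 216 → 216
rgb(243, 216, 216) = #F3D8D8.

#F3D8D8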